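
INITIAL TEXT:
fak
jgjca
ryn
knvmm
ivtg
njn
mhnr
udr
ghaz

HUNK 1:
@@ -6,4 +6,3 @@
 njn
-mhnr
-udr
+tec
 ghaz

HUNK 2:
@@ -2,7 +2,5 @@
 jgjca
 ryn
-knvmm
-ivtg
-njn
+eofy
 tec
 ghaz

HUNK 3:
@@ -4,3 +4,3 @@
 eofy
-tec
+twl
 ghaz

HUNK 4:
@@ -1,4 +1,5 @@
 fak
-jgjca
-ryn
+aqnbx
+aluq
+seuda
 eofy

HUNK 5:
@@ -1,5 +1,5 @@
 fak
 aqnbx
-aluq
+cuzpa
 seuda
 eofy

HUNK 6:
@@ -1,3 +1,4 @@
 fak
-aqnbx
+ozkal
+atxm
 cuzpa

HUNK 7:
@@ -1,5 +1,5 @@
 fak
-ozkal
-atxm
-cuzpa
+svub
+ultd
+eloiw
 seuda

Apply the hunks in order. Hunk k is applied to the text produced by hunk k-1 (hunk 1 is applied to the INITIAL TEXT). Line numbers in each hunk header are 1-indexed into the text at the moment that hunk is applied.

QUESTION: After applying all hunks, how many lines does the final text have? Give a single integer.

Answer: 8

Derivation:
Hunk 1: at line 6 remove [mhnr,udr] add [tec] -> 8 lines: fak jgjca ryn knvmm ivtg njn tec ghaz
Hunk 2: at line 2 remove [knvmm,ivtg,njn] add [eofy] -> 6 lines: fak jgjca ryn eofy tec ghaz
Hunk 3: at line 4 remove [tec] add [twl] -> 6 lines: fak jgjca ryn eofy twl ghaz
Hunk 4: at line 1 remove [jgjca,ryn] add [aqnbx,aluq,seuda] -> 7 lines: fak aqnbx aluq seuda eofy twl ghaz
Hunk 5: at line 1 remove [aluq] add [cuzpa] -> 7 lines: fak aqnbx cuzpa seuda eofy twl ghaz
Hunk 6: at line 1 remove [aqnbx] add [ozkal,atxm] -> 8 lines: fak ozkal atxm cuzpa seuda eofy twl ghaz
Hunk 7: at line 1 remove [ozkal,atxm,cuzpa] add [svub,ultd,eloiw] -> 8 lines: fak svub ultd eloiw seuda eofy twl ghaz
Final line count: 8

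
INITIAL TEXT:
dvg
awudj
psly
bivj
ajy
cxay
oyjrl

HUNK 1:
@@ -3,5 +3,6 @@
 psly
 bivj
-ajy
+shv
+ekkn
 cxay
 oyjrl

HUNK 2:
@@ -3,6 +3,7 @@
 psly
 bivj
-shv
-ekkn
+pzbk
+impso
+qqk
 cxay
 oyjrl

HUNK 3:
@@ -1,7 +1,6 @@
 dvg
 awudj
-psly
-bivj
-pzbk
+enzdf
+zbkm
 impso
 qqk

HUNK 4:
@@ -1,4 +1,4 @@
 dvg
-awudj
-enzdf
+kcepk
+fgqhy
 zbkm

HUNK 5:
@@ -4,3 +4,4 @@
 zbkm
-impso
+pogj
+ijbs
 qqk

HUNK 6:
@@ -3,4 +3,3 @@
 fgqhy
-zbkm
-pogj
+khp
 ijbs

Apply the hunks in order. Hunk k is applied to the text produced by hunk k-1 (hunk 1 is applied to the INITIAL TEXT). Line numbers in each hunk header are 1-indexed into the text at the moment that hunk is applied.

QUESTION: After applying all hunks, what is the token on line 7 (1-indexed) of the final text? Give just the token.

Answer: cxay

Derivation:
Hunk 1: at line 3 remove [ajy] add [shv,ekkn] -> 8 lines: dvg awudj psly bivj shv ekkn cxay oyjrl
Hunk 2: at line 3 remove [shv,ekkn] add [pzbk,impso,qqk] -> 9 lines: dvg awudj psly bivj pzbk impso qqk cxay oyjrl
Hunk 3: at line 1 remove [psly,bivj,pzbk] add [enzdf,zbkm] -> 8 lines: dvg awudj enzdf zbkm impso qqk cxay oyjrl
Hunk 4: at line 1 remove [awudj,enzdf] add [kcepk,fgqhy] -> 8 lines: dvg kcepk fgqhy zbkm impso qqk cxay oyjrl
Hunk 5: at line 4 remove [impso] add [pogj,ijbs] -> 9 lines: dvg kcepk fgqhy zbkm pogj ijbs qqk cxay oyjrl
Hunk 6: at line 3 remove [zbkm,pogj] add [khp] -> 8 lines: dvg kcepk fgqhy khp ijbs qqk cxay oyjrl
Final line 7: cxay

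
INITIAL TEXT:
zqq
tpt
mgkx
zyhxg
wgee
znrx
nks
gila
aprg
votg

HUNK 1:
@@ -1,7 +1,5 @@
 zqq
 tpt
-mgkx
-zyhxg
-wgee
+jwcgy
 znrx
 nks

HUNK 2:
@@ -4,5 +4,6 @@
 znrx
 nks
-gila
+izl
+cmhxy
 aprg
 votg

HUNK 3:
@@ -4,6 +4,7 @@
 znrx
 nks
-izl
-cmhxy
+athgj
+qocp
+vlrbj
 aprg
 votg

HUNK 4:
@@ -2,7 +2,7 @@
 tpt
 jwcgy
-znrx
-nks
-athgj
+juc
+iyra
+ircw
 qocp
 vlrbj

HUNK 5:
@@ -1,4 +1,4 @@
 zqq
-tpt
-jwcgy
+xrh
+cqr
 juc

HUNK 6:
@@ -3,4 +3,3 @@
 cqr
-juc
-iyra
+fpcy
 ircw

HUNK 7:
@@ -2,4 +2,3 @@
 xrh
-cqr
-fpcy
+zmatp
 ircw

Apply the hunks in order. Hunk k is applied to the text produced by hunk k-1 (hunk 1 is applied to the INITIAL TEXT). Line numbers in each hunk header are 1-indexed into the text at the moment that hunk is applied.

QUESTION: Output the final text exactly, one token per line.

Hunk 1: at line 1 remove [mgkx,zyhxg,wgee] add [jwcgy] -> 8 lines: zqq tpt jwcgy znrx nks gila aprg votg
Hunk 2: at line 4 remove [gila] add [izl,cmhxy] -> 9 lines: zqq tpt jwcgy znrx nks izl cmhxy aprg votg
Hunk 3: at line 4 remove [izl,cmhxy] add [athgj,qocp,vlrbj] -> 10 lines: zqq tpt jwcgy znrx nks athgj qocp vlrbj aprg votg
Hunk 4: at line 2 remove [znrx,nks,athgj] add [juc,iyra,ircw] -> 10 lines: zqq tpt jwcgy juc iyra ircw qocp vlrbj aprg votg
Hunk 5: at line 1 remove [tpt,jwcgy] add [xrh,cqr] -> 10 lines: zqq xrh cqr juc iyra ircw qocp vlrbj aprg votg
Hunk 6: at line 3 remove [juc,iyra] add [fpcy] -> 9 lines: zqq xrh cqr fpcy ircw qocp vlrbj aprg votg
Hunk 7: at line 2 remove [cqr,fpcy] add [zmatp] -> 8 lines: zqq xrh zmatp ircw qocp vlrbj aprg votg

Answer: zqq
xrh
zmatp
ircw
qocp
vlrbj
aprg
votg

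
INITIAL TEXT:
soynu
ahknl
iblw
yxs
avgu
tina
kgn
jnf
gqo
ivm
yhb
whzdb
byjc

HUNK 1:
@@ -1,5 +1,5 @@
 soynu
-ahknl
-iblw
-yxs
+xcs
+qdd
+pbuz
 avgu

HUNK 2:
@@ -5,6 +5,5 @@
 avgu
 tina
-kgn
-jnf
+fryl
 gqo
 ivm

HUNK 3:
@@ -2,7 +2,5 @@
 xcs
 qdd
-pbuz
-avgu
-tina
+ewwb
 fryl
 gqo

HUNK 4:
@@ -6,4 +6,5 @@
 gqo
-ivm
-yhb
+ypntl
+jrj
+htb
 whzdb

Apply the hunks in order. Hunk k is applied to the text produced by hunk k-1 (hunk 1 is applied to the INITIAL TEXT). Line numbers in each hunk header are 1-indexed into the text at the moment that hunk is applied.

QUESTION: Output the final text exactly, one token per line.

Hunk 1: at line 1 remove [ahknl,iblw,yxs] add [xcs,qdd,pbuz] -> 13 lines: soynu xcs qdd pbuz avgu tina kgn jnf gqo ivm yhb whzdb byjc
Hunk 2: at line 5 remove [kgn,jnf] add [fryl] -> 12 lines: soynu xcs qdd pbuz avgu tina fryl gqo ivm yhb whzdb byjc
Hunk 3: at line 2 remove [pbuz,avgu,tina] add [ewwb] -> 10 lines: soynu xcs qdd ewwb fryl gqo ivm yhb whzdb byjc
Hunk 4: at line 6 remove [ivm,yhb] add [ypntl,jrj,htb] -> 11 lines: soynu xcs qdd ewwb fryl gqo ypntl jrj htb whzdb byjc

Answer: soynu
xcs
qdd
ewwb
fryl
gqo
ypntl
jrj
htb
whzdb
byjc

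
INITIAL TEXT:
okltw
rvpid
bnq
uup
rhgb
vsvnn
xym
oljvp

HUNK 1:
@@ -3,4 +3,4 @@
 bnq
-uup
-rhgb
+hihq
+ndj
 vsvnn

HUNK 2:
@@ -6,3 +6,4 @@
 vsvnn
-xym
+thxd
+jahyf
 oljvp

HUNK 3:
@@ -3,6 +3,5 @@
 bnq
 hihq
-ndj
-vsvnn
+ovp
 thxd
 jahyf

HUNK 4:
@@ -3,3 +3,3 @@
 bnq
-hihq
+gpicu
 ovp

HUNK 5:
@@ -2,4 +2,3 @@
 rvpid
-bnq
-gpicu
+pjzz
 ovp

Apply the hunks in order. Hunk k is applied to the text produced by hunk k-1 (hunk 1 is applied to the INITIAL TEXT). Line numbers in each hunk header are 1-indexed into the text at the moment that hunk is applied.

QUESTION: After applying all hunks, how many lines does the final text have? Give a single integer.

Answer: 7

Derivation:
Hunk 1: at line 3 remove [uup,rhgb] add [hihq,ndj] -> 8 lines: okltw rvpid bnq hihq ndj vsvnn xym oljvp
Hunk 2: at line 6 remove [xym] add [thxd,jahyf] -> 9 lines: okltw rvpid bnq hihq ndj vsvnn thxd jahyf oljvp
Hunk 3: at line 3 remove [ndj,vsvnn] add [ovp] -> 8 lines: okltw rvpid bnq hihq ovp thxd jahyf oljvp
Hunk 4: at line 3 remove [hihq] add [gpicu] -> 8 lines: okltw rvpid bnq gpicu ovp thxd jahyf oljvp
Hunk 5: at line 2 remove [bnq,gpicu] add [pjzz] -> 7 lines: okltw rvpid pjzz ovp thxd jahyf oljvp
Final line count: 7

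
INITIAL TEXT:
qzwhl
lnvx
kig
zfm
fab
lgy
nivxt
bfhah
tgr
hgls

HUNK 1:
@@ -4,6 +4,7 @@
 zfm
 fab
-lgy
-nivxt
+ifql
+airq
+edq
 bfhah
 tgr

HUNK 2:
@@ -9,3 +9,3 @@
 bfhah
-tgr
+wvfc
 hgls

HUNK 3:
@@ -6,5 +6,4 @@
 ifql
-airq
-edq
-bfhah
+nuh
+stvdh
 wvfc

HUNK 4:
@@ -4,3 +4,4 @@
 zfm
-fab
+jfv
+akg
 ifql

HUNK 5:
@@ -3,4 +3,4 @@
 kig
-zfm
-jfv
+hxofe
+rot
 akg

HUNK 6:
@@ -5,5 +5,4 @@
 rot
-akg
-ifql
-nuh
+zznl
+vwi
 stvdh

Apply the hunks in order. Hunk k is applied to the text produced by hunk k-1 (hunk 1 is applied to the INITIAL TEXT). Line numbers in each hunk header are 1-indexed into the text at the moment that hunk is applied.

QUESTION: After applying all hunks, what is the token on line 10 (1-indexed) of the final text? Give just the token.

Hunk 1: at line 4 remove [lgy,nivxt] add [ifql,airq,edq] -> 11 lines: qzwhl lnvx kig zfm fab ifql airq edq bfhah tgr hgls
Hunk 2: at line 9 remove [tgr] add [wvfc] -> 11 lines: qzwhl lnvx kig zfm fab ifql airq edq bfhah wvfc hgls
Hunk 3: at line 6 remove [airq,edq,bfhah] add [nuh,stvdh] -> 10 lines: qzwhl lnvx kig zfm fab ifql nuh stvdh wvfc hgls
Hunk 4: at line 4 remove [fab] add [jfv,akg] -> 11 lines: qzwhl lnvx kig zfm jfv akg ifql nuh stvdh wvfc hgls
Hunk 5: at line 3 remove [zfm,jfv] add [hxofe,rot] -> 11 lines: qzwhl lnvx kig hxofe rot akg ifql nuh stvdh wvfc hgls
Hunk 6: at line 5 remove [akg,ifql,nuh] add [zznl,vwi] -> 10 lines: qzwhl lnvx kig hxofe rot zznl vwi stvdh wvfc hgls
Final line 10: hgls

Answer: hgls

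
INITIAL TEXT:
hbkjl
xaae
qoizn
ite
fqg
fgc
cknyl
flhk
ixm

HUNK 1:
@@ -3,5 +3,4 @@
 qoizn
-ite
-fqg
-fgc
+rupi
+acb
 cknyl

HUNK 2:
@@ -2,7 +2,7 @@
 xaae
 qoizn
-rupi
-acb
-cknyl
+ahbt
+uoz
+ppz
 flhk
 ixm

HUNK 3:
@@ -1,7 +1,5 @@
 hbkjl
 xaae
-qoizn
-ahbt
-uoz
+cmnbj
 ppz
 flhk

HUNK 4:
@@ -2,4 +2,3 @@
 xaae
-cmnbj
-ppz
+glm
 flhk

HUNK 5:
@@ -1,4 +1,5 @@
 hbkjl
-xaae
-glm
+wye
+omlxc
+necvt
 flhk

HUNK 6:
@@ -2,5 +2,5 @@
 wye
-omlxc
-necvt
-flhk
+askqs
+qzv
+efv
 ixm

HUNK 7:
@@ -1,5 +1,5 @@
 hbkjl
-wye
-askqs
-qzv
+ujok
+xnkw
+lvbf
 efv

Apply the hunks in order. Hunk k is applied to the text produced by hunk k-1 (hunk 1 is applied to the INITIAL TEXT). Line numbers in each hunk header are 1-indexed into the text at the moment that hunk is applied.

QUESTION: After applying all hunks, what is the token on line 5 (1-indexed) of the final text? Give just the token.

Hunk 1: at line 3 remove [ite,fqg,fgc] add [rupi,acb] -> 8 lines: hbkjl xaae qoizn rupi acb cknyl flhk ixm
Hunk 2: at line 2 remove [rupi,acb,cknyl] add [ahbt,uoz,ppz] -> 8 lines: hbkjl xaae qoizn ahbt uoz ppz flhk ixm
Hunk 3: at line 1 remove [qoizn,ahbt,uoz] add [cmnbj] -> 6 lines: hbkjl xaae cmnbj ppz flhk ixm
Hunk 4: at line 2 remove [cmnbj,ppz] add [glm] -> 5 lines: hbkjl xaae glm flhk ixm
Hunk 5: at line 1 remove [xaae,glm] add [wye,omlxc,necvt] -> 6 lines: hbkjl wye omlxc necvt flhk ixm
Hunk 6: at line 2 remove [omlxc,necvt,flhk] add [askqs,qzv,efv] -> 6 lines: hbkjl wye askqs qzv efv ixm
Hunk 7: at line 1 remove [wye,askqs,qzv] add [ujok,xnkw,lvbf] -> 6 lines: hbkjl ujok xnkw lvbf efv ixm
Final line 5: efv

Answer: efv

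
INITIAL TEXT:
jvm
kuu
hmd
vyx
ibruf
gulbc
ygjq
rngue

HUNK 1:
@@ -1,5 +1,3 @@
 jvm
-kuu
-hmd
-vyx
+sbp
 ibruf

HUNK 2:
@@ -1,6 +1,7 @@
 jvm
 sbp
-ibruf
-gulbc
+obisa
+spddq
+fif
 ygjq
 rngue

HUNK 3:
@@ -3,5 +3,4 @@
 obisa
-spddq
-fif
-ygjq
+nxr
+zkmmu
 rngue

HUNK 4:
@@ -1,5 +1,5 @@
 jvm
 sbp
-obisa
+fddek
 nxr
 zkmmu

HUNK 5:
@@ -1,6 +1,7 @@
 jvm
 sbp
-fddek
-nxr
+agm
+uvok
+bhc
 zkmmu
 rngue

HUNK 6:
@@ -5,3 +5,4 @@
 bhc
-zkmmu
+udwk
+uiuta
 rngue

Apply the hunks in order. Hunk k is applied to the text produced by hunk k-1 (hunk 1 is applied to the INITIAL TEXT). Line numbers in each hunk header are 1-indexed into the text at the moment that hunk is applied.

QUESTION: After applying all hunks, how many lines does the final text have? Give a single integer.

Hunk 1: at line 1 remove [kuu,hmd,vyx] add [sbp] -> 6 lines: jvm sbp ibruf gulbc ygjq rngue
Hunk 2: at line 1 remove [ibruf,gulbc] add [obisa,spddq,fif] -> 7 lines: jvm sbp obisa spddq fif ygjq rngue
Hunk 3: at line 3 remove [spddq,fif,ygjq] add [nxr,zkmmu] -> 6 lines: jvm sbp obisa nxr zkmmu rngue
Hunk 4: at line 1 remove [obisa] add [fddek] -> 6 lines: jvm sbp fddek nxr zkmmu rngue
Hunk 5: at line 1 remove [fddek,nxr] add [agm,uvok,bhc] -> 7 lines: jvm sbp agm uvok bhc zkmmu rngue
Hunk 6: at line 5 remove [zkmmu] add [udwk,uiuta] -> 8 lines: jvm sbp agm uvok bhc udwk uiuta rngue
Final line count: 8

Answer: 8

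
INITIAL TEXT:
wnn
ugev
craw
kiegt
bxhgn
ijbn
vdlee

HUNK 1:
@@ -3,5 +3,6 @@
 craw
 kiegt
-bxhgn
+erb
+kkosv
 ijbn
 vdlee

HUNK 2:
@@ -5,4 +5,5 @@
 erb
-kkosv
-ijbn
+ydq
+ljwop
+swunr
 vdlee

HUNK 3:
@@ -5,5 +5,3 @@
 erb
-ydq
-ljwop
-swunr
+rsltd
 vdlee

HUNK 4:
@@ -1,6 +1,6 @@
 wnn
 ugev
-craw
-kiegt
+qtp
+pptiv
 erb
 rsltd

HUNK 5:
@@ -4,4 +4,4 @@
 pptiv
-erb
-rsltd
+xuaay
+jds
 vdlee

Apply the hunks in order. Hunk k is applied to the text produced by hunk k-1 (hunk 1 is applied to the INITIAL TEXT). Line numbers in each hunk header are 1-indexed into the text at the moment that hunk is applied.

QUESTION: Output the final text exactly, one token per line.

Hunk 1: at line 3 remove [bxhgn] add [erb,kkosv] -> 8 lines: wnn ugev craw kiegt erb kkosv ijbn vdlee
Hunk 2: at line 5 remove [kkosv,ijbn] add [ydq,ljwop,swunr] -> 9 lines: wnn ugev craw kiegt erb ydq ljwop swunr vdlee
Hunk 3: at line 5 remove [ydq,ljwop,swunr] add [rsltd] -> 7 lines: wnn ugev craw kiegt erb rsltd vdlee
Hunk 4: at line 1 remove [craw,kiegt] add [qtp,pptiv] -> 7 lines: wnn ugev qtp pptiv erb rsltd vdlee
Hunk 5: at line 4 remove [erb,rsltd] add [xuaay,jds] -> 7 lines: wnn ugev qtp pptiv xuaay jds vdlee

Answer: wnn
ugev
qtp
pptiv
xuaay
jds
vdlee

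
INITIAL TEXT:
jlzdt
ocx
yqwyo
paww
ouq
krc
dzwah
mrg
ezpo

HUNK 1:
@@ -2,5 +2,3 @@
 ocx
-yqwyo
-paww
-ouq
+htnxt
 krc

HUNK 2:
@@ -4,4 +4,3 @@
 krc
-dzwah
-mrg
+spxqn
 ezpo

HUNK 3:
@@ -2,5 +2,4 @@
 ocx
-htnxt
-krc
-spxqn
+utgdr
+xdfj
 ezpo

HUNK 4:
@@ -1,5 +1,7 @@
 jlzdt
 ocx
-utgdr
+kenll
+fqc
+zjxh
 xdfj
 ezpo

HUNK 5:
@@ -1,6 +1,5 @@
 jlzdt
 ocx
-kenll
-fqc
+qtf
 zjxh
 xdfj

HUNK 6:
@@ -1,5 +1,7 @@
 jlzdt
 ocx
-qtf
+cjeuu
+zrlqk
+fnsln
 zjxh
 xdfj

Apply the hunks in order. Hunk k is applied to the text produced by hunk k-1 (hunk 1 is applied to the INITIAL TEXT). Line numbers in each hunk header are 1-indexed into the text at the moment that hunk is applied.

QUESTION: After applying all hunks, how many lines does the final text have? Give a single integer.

Hunk 1: at line 2 remove [yqwyo,paww,ouq] add [htnxt] -> 7 lines: jlzdt ocx htnxt krc dzwah mrg ezpo
Hunk 2: at line 4 remove [dzwah,mrg] add [spxqn] -> 6 lines: jlzdt ocx htnxt krc spxqn ezpo
Hunk 3: at line 2 remove [htnxt,krc,spxqn] add [utgdr,xdfj] -> 5 lines: jlzdt ocx utgdr xdfj ezpo
Hunk 4: at line 1 remove [utgdr] add [kenll,fqc,zjxh] -> 7 lines: jlzdt ocx kenll fqc zjxh xdfj ezpo
Hunk 5: at line 1 remove [kenll,fqc] add [qtf] -> 6 lines: jlzdt ocx qtf zjxh xdfj ezpo
Hunk 6: at line 1 remove [qtf] add [cjeuu,zrlqk,fnsln] -> 8 lines: jlzdt ocx cjeuu zrlqk fnsln zjxh xdfj ezpo
Final line count: 8

Answer: 8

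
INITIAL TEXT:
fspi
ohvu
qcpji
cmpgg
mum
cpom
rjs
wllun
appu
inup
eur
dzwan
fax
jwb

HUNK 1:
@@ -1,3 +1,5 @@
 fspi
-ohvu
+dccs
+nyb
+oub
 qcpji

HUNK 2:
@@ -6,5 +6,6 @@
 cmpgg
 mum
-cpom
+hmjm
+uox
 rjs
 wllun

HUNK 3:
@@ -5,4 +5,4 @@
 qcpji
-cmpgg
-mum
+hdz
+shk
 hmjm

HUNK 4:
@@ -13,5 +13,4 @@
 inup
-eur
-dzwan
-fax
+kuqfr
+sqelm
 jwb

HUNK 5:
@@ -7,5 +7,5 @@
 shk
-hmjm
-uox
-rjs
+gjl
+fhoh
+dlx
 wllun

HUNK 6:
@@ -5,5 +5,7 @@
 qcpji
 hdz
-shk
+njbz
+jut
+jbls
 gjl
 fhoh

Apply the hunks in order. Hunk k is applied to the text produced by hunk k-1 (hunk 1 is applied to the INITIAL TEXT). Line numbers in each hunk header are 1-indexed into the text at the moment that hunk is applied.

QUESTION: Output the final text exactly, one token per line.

Hunk 1: at line 1 remove [ohvu] add [dccs,nyb,oub] -> 16 lines: fspi dccs nyb oub qcpji cmpgg mum cpom rjs wllun appu inup eur dzwan fax jwb
Hunk 2: at line 6 remove [cpom] add [hmjm,uox] -> 17 lines: fspi dccs nyb oub qcpji cmpgg mum hmjm uox rjs wllun appu inup eur dzwan fax jwb
Hunk 3: at line 5 remove [cmpgg,mum] add [hdz,shk] -> 17 lines: fspi dccs nyb oub qcpji hdz shk hmjm uox rjs wllun appu inup eur dzwan fax jwb
Hunk 4: at line 13 remove [eur,dzwan,fax] add [kuqfr,sqelm] -> 16 lines: fspi dccs nyb oub qcpji hdz shk hmjm uox rjs wllun appu inup kuqfr sqelm jwb
Hunk 5: at line 7 remove [hmjm,uox,rjs] add [gjl,fhoh,dlx] -> 16 lines: fspi dccs nyb oub qcpji hdz shk gjl fhoh dlx wllun appu inup kuqfr sqelm jwb
Hunk 6: at line 5 remove [shk] add [njbz,jut,jbls] -> 18 lines: fspi dccs nyb oub qcpji hdz njbz jut jbls gjl fhoh dlx wllun appu inup kuqfr sqelm jwb

Answer: fspi
dccs
nyb
oub
qcpji
hdz
njbz
jut
jbls
gjl
fhoh
dlx
wllun
appu
inup
kuqfr
sqelm
jwb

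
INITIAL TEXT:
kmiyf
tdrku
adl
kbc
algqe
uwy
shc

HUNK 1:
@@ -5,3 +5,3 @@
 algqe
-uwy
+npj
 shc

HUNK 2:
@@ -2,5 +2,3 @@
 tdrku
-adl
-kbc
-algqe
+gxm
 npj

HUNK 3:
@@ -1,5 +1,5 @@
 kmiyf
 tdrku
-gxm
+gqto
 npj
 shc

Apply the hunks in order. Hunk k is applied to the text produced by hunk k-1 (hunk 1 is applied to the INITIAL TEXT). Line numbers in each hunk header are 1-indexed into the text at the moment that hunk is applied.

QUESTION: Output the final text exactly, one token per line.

Hunk 1: at line 5 remove [uwy] add [npj] -> 7 lines: kmiyf tdrku adl kbc algqe npj shc
Hunk 2: at line 2 remove [adl,kbc,algqe] add [gxm] -> 5 lines: kmiyf tdrku gxm npj shc
Hunk 3: at line 1 remove [gxm] add [gqto] -> 5 lines: kmiyf tdrku gqto npj shc

Answer: kmiyf
tdrku
gqto
npj
shc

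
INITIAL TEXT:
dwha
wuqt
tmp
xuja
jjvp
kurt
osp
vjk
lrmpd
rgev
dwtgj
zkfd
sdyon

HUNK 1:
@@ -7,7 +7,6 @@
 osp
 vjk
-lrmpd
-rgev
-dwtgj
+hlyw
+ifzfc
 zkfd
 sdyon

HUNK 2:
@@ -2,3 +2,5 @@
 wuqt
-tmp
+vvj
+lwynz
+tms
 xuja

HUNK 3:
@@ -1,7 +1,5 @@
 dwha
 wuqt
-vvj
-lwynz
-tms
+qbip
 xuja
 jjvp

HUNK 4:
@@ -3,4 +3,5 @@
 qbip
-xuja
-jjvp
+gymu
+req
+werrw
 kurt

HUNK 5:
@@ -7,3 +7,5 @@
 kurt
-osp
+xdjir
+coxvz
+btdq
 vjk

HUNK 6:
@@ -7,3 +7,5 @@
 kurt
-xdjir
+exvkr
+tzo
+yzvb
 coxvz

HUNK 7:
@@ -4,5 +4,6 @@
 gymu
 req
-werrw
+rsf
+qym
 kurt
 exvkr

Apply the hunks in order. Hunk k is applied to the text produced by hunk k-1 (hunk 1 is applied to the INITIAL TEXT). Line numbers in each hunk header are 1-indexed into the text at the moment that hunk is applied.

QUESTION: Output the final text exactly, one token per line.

Answer: dwha
wuqt
qbip
gymu
req
rsf
qym
kurt
exvkr
tzo
yzvb
coxvz
btdq
vjk
hlyw
ifzfc
zkfd
sdyon

Derivation:
Hunk 1: at line 7 remove [lrmpd,rgev,dwtgj] add [hlyw,ifzfc] -> 12 lines: dwha wuqt tmp xuja jjvp kurt osp vjk hlyw ifzfc zkfd sdyon
Hunk 2: at line 2 remove [tmp] add [vvj,lwynz,tms] -> 14 lines: dwha wuqt vvj lwynz tms xuja jjvp kurt osp vjk hlyw ifzfc zkfd sdyon
Hunk 3: at line 1 remove [vvj,lwynz,tms] add [qbip] -> 12 lines: dwha wuqt qbip xuja jjvp kurt osp vjk hlyw ifzfc zkfd sdyon
Hunk 4: at line 3 remove [xuja,jjvp] add [gymu,req,werrw] -> 13 lines: dwha wuqt qbip gymu req werrw kurt osp vjk hlyw ifzfc zkfd sdyon
Hunk 5: at line 7 remove [osp] add [xdjir,coxvz,btdq] -> 15 lines: dwha wuqt qbip gymu req werrw kurt xdjir coxvz btdq vjk hlyw ifzfc zkfd sdyon
Hunk 6: at line 7 remove [xdjir] add [exvkr,tzo,yzvb] -> 17 lines: dwha wuqt qbip gymu req werrw kurt exvkr tzo yzvb coxvz btdq vjk hlyw ifzfc zkfd sdyon
Hunk 7: at line 4 remove [werrw] add [rsf,qym] -> 18 lines: dwha wuqt qbip gymu req rsf qym kurt exvkr tzo yzvb coxvz btdq vjk hlyw ifzfc zkfd sdyon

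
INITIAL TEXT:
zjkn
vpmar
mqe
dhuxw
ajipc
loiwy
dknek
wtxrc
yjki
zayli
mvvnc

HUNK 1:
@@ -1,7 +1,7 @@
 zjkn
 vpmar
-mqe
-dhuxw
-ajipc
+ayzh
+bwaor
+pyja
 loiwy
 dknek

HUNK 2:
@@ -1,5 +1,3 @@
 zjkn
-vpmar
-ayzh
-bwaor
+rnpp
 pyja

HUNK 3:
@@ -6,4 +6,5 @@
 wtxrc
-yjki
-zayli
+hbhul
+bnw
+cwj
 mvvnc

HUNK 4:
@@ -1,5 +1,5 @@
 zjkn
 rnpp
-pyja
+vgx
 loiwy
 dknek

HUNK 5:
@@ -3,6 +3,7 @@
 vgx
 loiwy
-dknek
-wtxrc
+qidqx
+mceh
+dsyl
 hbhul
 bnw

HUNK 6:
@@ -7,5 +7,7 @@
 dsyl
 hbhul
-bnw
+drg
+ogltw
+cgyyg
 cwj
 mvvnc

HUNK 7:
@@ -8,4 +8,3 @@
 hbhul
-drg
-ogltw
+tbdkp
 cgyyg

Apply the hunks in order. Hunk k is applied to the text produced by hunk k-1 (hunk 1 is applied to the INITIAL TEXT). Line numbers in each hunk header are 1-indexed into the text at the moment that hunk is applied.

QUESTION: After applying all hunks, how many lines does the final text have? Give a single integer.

Answer: 12

Derivation:
Hunk 1: at line 1 remove [mqe,dhuxw,ajipc] add [ayzh,bwaor,pyja] -> 11 lines: zjkn vpmar ayzh bwaor pyja loiwy dknek wtxrc yjki zayli mvvnc
Hunk 2: at line 1 remove [vpmar,ayzh,bwaor] add [rnpp] -> 9 lines: zjkn rnpp pyja loiwy dknek wtxrc yjki zayli mvvnc
Hunk 3: at line 6 remove [yjki,zayli] add [hbhul,bnw,cwj] -> 10 lines: zjkn rnpp pyja loiwy dknek wtxrc hbhul bnw cwj mvvnc
Hunk 4: at line 1 remove [pyja] add [vgx] -> 10 lines: zjkn rnpp vgx loiwy dknek wtxrc hbhul bnw cwj mvvnc
Hunk 5: at line 3 remove [dknek,wtxrc] add [qidqx,mceh,dsyl] -> 11 lines: zjkn rnpp vgx loiwy qidqx mceh dsyl hbhul bnw cwj mvvnc
Hunk 6: at line 7 remove [bnw] add [drg,ogltw,cgyyg] -> 13 lines: zjkn rnpp vgx loiwy qidqx mceh dsyl hbhul drg ogltw cgyyg cwj mvvnc
Hunk 7: at line 8 remove [drg,ogltw] add [tbdkp] -> 12 lines: zjkn rnpp vgx loiwy qidqx mceh dsyl hbhul tbdkp cgyyg cwj mvvnc
Final line count: 12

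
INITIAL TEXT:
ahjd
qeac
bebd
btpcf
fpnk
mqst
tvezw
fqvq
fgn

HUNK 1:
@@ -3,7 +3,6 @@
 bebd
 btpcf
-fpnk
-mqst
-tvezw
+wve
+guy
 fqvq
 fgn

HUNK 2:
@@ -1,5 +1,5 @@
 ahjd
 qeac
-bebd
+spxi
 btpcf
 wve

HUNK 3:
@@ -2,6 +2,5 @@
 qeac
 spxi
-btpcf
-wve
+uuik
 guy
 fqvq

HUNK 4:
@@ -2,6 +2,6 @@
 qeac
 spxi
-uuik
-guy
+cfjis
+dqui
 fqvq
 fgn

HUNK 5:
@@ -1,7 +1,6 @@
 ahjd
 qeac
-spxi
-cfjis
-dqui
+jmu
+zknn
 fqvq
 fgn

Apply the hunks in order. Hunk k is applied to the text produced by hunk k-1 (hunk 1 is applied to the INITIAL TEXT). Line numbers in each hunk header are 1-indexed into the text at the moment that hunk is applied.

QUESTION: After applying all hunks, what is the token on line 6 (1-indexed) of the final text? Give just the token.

Answer: fgn

Derivation:
Hunk 1: at line 3 remove [fpnk,mqst,tvezw] add [wve,guy] -> 8 lines: ahjd qeac bebd btpcf wve guy fqvq fgn
Hunk 2: at line 1 remove [bebd] add [spxi] -> 8 lines: ahjd qeac spxi btpcf wve guy fqvq fgn
Hunk 3: at line 2 remove [btpcf,wve] add [uuik] -> 7 lines: ahjd qeac spxi uuik guy fqvq fgn
Hunk 4: at line 2 remove [uuik,guy] add [cfjis,dqui] -> 7 lines: ahjd qeac spxi cfjis dqui fqvq fgn
Hunk 5: at line 1 remove [spxi,cfjis,dqui] add [jmu,zknn] -> 6 lines: ahjd qeac jmu zknn fqvq fgn
Final line 6: fgn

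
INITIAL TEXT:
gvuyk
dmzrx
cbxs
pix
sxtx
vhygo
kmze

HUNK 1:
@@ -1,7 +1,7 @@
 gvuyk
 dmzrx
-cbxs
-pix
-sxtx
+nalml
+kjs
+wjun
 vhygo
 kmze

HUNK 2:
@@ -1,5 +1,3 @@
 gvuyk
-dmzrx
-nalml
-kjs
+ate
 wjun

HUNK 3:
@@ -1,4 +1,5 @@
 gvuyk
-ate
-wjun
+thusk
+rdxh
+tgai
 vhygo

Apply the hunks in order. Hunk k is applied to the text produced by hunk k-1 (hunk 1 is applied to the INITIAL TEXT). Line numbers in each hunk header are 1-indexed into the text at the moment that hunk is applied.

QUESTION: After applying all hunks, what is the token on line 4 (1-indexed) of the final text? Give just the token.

Answer: tgai

Derivation:
Hunk 1: at line 1 remove [cbxs,pix,sxtx] add [nalml,kjs,wjun] -> 7 lines: gvuyk dmzrx nalml kjs wjun vhygo kmze
Hunk 2: at line 1 remove [dmzrx,nalml,kjs] add [ate] -> 5 lines: gvuyk ate wjun vhygo kmze
Hunk 3: at line 1 remove [ate,wjun] add [thusk,rdxh,tgai] -> 6 lines: gvuyk thusk rdxh tgai vhygo kmze
Final line 4: tgai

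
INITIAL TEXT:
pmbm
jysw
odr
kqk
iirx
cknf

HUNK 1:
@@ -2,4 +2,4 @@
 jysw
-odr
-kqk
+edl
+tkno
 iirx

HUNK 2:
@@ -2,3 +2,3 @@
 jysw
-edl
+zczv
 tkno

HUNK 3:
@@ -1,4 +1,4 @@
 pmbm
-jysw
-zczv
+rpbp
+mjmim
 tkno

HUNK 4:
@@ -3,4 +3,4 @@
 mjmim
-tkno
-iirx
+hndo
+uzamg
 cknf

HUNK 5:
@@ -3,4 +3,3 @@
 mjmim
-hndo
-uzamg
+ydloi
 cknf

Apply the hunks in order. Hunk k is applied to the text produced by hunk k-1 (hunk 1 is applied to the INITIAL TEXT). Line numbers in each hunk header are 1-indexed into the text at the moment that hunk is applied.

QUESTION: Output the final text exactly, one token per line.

Hunk 1: at line 2 remove [odr,kqk] add [edl,tkno] -> 6 lines: pmbm jysw edl tkno iirx cknf
Hunk 2: at line 2 remove [edl] add [zczv] -> 6 lines: pmbm jysw zczv tkno iirx cknf
Hunk 3: at line 1 remove [jysw,zczv] add [rpbp,mjmim] -> 6 lines: pmbm rpbp mjmim tkno iirx cknf
Hunk 4: at line 3 remove [tkno,iirx] add [hndo,uzamg] -> 6 lines: pmbm rpbp mjmim hndo uzamg cknf
Hunk 5: at line 3 remove [hndo,uzamg] add [ydloi] -> 5 lines: pmbm rpbp mjmim ydloi cknf

Answer: pmbm
rpbp
mjmim
ydloi
cknf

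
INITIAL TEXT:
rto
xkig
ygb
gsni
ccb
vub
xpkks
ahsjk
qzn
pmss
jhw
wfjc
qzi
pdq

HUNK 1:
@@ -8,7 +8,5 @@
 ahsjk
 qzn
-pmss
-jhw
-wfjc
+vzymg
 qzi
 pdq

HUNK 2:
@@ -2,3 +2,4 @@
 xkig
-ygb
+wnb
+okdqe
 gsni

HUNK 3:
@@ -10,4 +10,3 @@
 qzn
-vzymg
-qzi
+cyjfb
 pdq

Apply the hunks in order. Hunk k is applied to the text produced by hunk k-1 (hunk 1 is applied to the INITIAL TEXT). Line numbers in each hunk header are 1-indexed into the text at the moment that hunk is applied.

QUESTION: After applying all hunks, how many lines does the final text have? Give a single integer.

Answer: 12

Derivation:
Hunk 1: at line 8 remove [pmss,jhw,wfjc] add [vzymg] -> 12 lines: rto xkig ygb gsni ccb vub xpkks ahsjk qzn vzymg qzi pdq
Hunk 2: at line 2 remove [ygb] add [wnb,okdqe] -> 13 lines: rto xkig wnb okdqe gsni ccb vub xpkks ahsjk qzn vzymg qzi pdq
Hunk 3: at line 10 remove [vzymg,qzi] add [cyjfb] -> 12 lines: rto xkig wnb okdqe gsni ccb vub xpkks ahsjk qzn cyjfb pdq
Final line count: 12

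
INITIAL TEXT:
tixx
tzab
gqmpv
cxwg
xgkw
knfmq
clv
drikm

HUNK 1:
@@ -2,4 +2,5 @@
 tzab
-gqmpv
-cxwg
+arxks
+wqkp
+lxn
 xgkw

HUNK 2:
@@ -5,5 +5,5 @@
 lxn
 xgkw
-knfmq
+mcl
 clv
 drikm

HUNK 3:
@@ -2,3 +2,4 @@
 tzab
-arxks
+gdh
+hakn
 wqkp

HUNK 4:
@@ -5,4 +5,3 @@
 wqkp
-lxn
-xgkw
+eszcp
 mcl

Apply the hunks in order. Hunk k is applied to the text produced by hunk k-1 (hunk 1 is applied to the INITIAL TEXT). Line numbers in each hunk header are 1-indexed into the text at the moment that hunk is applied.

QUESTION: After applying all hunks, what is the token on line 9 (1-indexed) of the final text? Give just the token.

Answer: drikm

Derivation:
Hunk 1: at line 2 remove [gqmpv,cxwg] add [arxks,wqkp,lxn] -> 9 lines: tixx tzab arxks wqkp lxn xgkw knfmq clv drikm
Hunk 2: at line 5 remove [knfmq] add [mcl] -> 9 lines: tixx tzab arxks wqkp lxn xgkw mcl clv drikm
Hunk 3: at line 2 remove [arxks] add [gdh,hakn] -> 10 lines: tixx tzab gdh hakn wqkp lxn xgkw mcl clv drikm
Hunk 4: at line 5 remove [lxn,xgkw] add [eszcp] -> 9 lines: tixx tzab gdh hakn wqkp eszcp mcl clv drikm
Final line 9: drikm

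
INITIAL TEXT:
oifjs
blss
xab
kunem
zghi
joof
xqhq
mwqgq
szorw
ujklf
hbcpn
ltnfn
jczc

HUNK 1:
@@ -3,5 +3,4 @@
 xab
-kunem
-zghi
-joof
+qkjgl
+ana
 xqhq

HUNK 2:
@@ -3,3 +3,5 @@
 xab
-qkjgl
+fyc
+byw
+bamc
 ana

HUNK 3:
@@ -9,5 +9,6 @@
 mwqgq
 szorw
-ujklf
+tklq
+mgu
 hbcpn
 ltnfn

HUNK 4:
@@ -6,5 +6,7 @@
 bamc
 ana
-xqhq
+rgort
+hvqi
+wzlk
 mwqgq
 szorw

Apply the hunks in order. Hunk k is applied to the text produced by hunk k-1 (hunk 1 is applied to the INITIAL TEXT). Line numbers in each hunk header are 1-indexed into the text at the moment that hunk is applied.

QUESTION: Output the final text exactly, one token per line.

Answer: oifjs
blss
xab
fyc
byw
bamc
ana
rgort
hvqi
wzlk
mwqgq
szorw
tklq
mgu
hbcpn
ltnfn
jczc

Derivation:
Hunk 1: at line 3 remove [kunem,zghi,joof] add [qkjgl,ana] -> 12 lines: oifjs blss xab qkjgl ana xqhq mwqgq szorw ujklf hbcpn ltnfn jczc
Hunk 2: at line 3 remove [qkjgl] add [fyc,byw,bamc] -> 14 lines: oifjs blss xab fyc byw bamc ana xqhq mwqgq szorw ujklf hbcpn ltnfn jczc
Hunk 3: at line 9 remove [ujklf] add [tklq,mgu] -> 15 lines: oifjs blss xab fyc byw bamc ana xqhq mwqgq szorw tklq mgu hbcpn ltnfn jczc
Hunk 4: at line 6 remove [xqhq] add [rgort,hvqi,wzlk] -> 17 lines: oifjs blss xab fyc byw bamc ana rgort hvqi wzlk mwqgq szorw tklq mgu hbcpn ltnfn jczc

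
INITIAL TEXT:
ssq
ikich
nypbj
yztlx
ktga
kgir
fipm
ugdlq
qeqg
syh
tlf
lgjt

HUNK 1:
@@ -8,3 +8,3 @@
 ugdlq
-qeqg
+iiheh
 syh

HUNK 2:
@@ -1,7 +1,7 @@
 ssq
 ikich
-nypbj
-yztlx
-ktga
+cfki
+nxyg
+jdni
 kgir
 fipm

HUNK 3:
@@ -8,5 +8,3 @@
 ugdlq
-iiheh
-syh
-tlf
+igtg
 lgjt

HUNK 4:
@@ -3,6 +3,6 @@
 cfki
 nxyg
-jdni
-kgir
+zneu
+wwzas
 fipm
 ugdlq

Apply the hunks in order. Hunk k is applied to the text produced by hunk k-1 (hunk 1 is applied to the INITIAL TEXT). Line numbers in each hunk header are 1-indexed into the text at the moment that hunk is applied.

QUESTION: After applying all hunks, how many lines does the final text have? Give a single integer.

Answer: 10

Derivation:
Hunk 1: at line 8 remove [qeqg] add [iiheh] -> 12 lines: ssq ikich nypbj yztlx ktga kgir fipm ugdlq iiheh syh tlf lgjt
Hunk 2: at line 1 remove [nypbj,yztlx,ktga] add [cfki,nxyg,jdni] -> 12 lines: ssq ikich cfki nxyg jdni kgir fipm ugdlq iiheh syh tlf lgjt
Hunk 3: at line 8 remove [iiheh,syh,tlf] add [igtg] -> 10 lines: ssq ikich cfki nxyg jdni kgir fipm ugdlq igtg lgjt
Hunk 4: at line 3 remove [jdni,kgir] add [zneu,wwzas] -> 10 lines: ssq ikich cfki nxyg zneu wwzas fipm ugdlq igtg lgjt
Final line count: 10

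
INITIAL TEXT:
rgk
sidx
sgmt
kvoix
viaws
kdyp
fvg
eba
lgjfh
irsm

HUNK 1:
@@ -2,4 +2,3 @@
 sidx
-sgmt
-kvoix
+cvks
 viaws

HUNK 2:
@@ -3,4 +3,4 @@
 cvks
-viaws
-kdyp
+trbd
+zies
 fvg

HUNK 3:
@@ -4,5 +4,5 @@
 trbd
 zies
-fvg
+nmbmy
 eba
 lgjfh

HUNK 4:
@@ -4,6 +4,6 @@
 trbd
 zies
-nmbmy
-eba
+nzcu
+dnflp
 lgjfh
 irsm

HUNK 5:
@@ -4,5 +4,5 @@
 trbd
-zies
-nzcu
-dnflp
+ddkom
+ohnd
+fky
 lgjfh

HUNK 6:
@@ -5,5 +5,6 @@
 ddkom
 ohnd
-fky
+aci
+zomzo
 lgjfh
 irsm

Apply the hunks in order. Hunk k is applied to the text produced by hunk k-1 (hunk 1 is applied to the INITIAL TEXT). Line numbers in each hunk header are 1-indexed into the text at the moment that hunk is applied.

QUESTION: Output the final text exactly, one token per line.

Hunk 1: at line 2 remove [sgmt,kvoix] add [cvks] -> 9 lines: rgk sidx cvks viaws kdyp fvg eba lgjfh irsm
Hunk 2: at line 3 remove [viaws,kdyp] add [trbd,zies] -> 9 lines: rgk sidx cvks trbd zies fvg eba lgjfh irsm
Hunk 3: at line 4 remove [fvg] add [nmbmy] -> 9 lines: rgk sidx cvks trbd zies nmbmy eba lgjfh irsm
Hunk 4: at line 4 remove [nmbmy,eba] add [nzcu,dnflp] -> 9 lines: rgk sidx cvks trbd zies nzcu dnflp lgjfh irsm
Hunk 5: at line 4 remove [zies,nzcu,dnflp] add [ddkom,ohnd,fky] -> 9 lines: rgk sidx cvks trbd ddkom ohnd fky lgjfh irsm
Hunk 6: at line 5 remove [fky] add [aci,zomzo] -> 10 lines: rgk sidx cvks trbd ddkom ohnd aci zomzo lgjfh irsm

Answer: rgk
sidx
cvks
trbd
ddkom
ohnd
aci
zomzo
lgjfh
irsm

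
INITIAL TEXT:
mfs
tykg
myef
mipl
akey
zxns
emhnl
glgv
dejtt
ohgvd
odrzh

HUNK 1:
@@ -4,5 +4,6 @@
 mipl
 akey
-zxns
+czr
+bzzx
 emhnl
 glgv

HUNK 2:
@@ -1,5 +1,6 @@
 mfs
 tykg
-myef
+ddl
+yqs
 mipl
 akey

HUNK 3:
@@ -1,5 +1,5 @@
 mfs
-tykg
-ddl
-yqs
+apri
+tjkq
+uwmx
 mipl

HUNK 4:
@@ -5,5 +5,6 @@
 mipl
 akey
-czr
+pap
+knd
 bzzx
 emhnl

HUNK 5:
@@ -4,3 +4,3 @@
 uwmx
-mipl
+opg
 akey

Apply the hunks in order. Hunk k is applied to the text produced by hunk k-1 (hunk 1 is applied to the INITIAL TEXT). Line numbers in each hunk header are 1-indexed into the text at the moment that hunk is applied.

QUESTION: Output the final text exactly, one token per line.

Answer: mfs
apri
tjkq
uwmx
opg
akey
pap
knd
bzzx
emhnl
glgv
dejtt
ohgvd
odrzh

Derivation:
Hunk 1: at line 4 remove [zxns] add [czr,bzzx] -> 12 lines: mfs tykg myef mipl akey czr bzzx emhnl glgv dejtt ohgvd odrzh
Hunk 2: at line 1 remove [myef] add [ddl,yqs] -> 13 lines: mfs tykg ddl yqs mipl akey czr bzzx emhnl glgv dejtt ohgvd odrzh
Hunk 3: at line 1 remove [tykg,ddl,yqs] add [apri,tjkq,uwmx] -> 13 lines: mfs apri tjkq uwmx mipl akey czr bzzx emhnl glgv dejtt ohgvd odrzh
Hunk 4: at line 5 remove [czr] add [pap,knd] -> 14 lines: mfs apri tjkq uwmx mipl akey pap knd bzzx emhnl glgv dejtt ohgvd odrzh
Hunk 5: at line 4 remove [mipl] add [opg] -> 14 lines: mfs apri tjkq uwmx opg akey pap knd bzzx emhnl glgv dejtt ohgvd odrzh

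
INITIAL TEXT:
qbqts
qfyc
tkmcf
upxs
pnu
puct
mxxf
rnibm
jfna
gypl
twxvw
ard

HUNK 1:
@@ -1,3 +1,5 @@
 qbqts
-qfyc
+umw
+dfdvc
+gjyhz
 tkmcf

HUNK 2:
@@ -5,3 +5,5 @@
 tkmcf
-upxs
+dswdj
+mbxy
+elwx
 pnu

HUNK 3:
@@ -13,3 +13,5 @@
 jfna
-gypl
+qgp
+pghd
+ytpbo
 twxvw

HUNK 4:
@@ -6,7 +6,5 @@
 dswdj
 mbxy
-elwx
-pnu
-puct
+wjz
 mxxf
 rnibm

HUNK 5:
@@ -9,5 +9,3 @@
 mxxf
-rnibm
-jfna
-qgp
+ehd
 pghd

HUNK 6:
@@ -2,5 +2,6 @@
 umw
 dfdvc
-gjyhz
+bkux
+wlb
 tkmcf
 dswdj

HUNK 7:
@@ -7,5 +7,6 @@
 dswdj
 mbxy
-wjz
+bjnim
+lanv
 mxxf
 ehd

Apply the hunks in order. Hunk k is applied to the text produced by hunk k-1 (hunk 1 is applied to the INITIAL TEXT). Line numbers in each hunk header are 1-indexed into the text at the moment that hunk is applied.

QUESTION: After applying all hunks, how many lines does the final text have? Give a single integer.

Hunk 1: at line 1 remove [qfyc] add [umw,dfdvc,gjyhz] -> 14 lines: qbqts umw dfdvc gjyhz tkmcf upxs pnu puct mxxf rnibm jfna gypl twxvw ard
Hunk 2: at line 5 remove [upxs] add [dswdj,mbxy,elwx] -> 16 lines: qbqts umw dfdvc gjyhz tkmcf dswdj mbxy elwx pnu puct mxxf rnibm jfna gypl twxvw ard
Hunk 3: at line 13 remove [gypl] add [qgp,pghd,ytpbo] -> 18 lines: qbqts umw dfdvc gjyhz tkmcf dswdj mbxy elwx pnu puct mxxf rnibm jfna qgp pghd ytpbo twxvw ard
Hunk 4: at line 6 remove [elwx,pnu,puct] add [wjz] -> 16 lines: qbqts umw dfdvc gjyhz tkmcf dswdj mbxy wjz mxxf rnibm jfna qgp pghd ytpbo twxvw ard
Hunk 5: at line 9 remove [rnibm,jfna,qgp] add [ehd] -> 14 lines: qbqts umw dfdvc gjyhz tkmcf dswdj mbxy wjz mxxf ehd pghd ytpbo twxvw ard
Hunk 6: at line 2 remove [gjyhz] add [bkux,wlb] -> 15 lines: qbqts umw dfdvc bkux wlb tkmcf dswdj mbxy wjz mxxf ehd pghd ytpbo twxvw ard
Hunk 7: at line 7 remove [wjz] add [bjnim,lanv] -> 16 lines: qbqts umw dfdvc bkux wlb tkmcf dswdj mbxy bjnim lanv mxxf ehd pghd ytpbo twxvw ard
Final line count: 16

Answer: 16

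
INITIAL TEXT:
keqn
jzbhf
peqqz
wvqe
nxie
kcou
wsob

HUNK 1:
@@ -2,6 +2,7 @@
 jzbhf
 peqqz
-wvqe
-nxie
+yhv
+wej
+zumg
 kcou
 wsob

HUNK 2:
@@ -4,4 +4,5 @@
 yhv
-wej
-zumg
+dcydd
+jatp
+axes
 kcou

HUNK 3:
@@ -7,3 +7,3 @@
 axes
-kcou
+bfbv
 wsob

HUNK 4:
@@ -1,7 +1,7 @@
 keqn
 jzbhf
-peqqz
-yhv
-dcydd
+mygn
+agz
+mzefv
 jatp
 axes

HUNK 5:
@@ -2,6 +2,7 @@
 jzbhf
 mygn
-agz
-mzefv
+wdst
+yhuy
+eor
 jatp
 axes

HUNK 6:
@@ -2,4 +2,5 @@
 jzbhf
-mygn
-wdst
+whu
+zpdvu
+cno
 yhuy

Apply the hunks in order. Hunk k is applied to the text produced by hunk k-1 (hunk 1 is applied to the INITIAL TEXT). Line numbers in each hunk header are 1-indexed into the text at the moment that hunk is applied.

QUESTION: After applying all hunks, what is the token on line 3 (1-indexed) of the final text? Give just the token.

Hunk 1: at line 2 remove [wvqe,nxie] add [yhv,wej,zumg] -> 8 lines: keqn jzbhf peqqz yhv wej zumg kcou wsob
Hunk 2: at line 4 remove [wej,zumg] add [dcydd,jatp,axes] -> 9 lines: keqn jzbhf peqqz yhv dcydd jatp axes kcou wsob
Hunk 3: at line 7 remove [kcou] add [bfbv] -> 9 lines: keqn jzbhf peqqz yhv dcydd jatp axes bfbv wsob
Hunk 4: at line 1 remove [peqqz,yhv,dcydd] add [mygn,agz,mzefv] -> 9 lines: keqn jzbhf mygn agz mzefv jatp axes bfbv wsob
Hunk 5: at line 2 remove [agz,mzefv] add [wdst,yhuy,eor] -> 10 lines: keqn jzbhf mygn wdst yhuy eor jatp axes bfbv wsob
Hunk 6: at line 2 remove [mygn,wdst] add [whu,zpdvu,cno] -> 11 lines: keqn jzbhf whu zpdvu cno yhuy eor jatp axes bfbv wsob
Final line 3: whu

Answer: whu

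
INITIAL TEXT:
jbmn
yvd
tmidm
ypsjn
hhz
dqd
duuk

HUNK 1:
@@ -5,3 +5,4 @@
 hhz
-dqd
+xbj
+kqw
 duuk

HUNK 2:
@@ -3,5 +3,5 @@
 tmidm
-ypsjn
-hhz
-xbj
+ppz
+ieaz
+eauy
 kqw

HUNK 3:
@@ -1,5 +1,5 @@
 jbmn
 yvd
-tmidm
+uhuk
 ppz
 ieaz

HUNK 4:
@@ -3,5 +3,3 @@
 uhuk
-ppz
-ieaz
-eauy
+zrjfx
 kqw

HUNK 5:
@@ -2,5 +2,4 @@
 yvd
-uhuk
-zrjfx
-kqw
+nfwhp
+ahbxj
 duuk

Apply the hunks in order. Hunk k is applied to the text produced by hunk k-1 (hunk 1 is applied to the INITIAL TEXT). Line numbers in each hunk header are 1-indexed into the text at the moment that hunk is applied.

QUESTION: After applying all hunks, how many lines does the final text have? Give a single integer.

Answer: 5

Derivation:
Hunk 1: at line 5 remove [dqd] add [xbj,kqw] -> 8 lines: jbmn yvd tmidm ypsjn hhz xbj kqw duuk
Hunk 2: at line 3 remove [ypsjn,hhz,xbj] add [ppz,ieaz,eauy] -> 8 lines: jbmn yvd tmidm ppz ieaz eauy kqw duuk
Hunk 3: at line 1 remove [tmidm] add [uhuk] -> 8 lines: jbmn yvd uhuk ppz ieaz eauy kqw duuk
Hunk 4: at line 3 remove [ppz,ieaz,eauy] add [zrjfx] -> 6 lines: jbmn yvd uhuk zrjfx kqw duuk
Hunk 5: at line 2 remove [uhuk,zrjfx,kqw] add [nfwhp,ahbxj] -> 5 lines: jbmn yvd nfwhp ahbxj duuk
Final line count: 5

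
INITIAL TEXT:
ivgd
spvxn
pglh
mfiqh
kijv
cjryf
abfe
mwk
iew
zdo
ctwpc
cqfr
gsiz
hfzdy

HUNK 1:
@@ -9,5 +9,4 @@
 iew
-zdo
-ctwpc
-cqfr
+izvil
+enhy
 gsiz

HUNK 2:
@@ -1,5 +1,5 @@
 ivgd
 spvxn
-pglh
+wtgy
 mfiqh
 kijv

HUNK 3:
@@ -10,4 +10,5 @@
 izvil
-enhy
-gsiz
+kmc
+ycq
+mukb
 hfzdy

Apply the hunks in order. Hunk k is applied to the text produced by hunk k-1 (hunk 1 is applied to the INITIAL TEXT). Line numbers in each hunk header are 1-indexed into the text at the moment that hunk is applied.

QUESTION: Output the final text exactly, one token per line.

Answer: ivgd
spvxn
wtgy
mfiqh
kijv
cjryf
abfe
mwk
iew
izvil
kmc
ycq
mukb
hfzdy

Derivation:
Hunk 1: at line 9 remove [zdo,ctwpc,cqfr] add [izvil,enhy] -> 13 lines: ivgd spvxn pglh mfiqh kijv cjryf abfe mwk iew izvil enhy gsiz hfzdy
Hunk 2: at line 1 remove [pglh] add [wtgy] -> 13 lines: ivgd spvxn wtgy mfiqh kijv cjryf abfe mwk iew izvil enhy gsiz hfzdy
Hunk 3: at line 10 remove [enhy,gsiz] add [kmc,ycq,mukb] -> 14 lines: ivgd spvxn wtgy mfiqh kijv cjryf abfe mwk iew izvil kmc ycq mukb hfzdy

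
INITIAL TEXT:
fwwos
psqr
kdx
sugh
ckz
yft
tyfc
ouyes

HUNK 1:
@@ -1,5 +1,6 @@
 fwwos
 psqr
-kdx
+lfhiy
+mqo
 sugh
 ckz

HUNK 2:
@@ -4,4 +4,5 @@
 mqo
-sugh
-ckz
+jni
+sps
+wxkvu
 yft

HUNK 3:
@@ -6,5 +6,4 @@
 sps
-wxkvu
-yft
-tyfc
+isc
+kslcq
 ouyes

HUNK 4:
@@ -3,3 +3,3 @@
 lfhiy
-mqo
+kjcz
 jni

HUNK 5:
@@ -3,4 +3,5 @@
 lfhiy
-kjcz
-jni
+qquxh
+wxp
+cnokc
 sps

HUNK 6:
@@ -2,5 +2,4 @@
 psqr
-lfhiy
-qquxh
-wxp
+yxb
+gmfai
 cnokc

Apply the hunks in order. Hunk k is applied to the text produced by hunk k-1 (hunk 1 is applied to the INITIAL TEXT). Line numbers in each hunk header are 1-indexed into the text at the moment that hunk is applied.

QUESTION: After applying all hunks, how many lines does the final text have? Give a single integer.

Answer: 9

Derivation:
Hunk 1: at line 1 remove [kdx] add [lfhiy,mqo] -> 9 lines: fwwos psqr lfhiy mqo sugh ckz yft tyfc ouyes
Hunk 2: at line 4 remove [sugh,ckz] add [jni,sps,wxkvu] -> 10 lines: fwwos psqr lfhiy mqo jni sps wxkvu yft tyfc ouyes
Hunk 3: at line 6 remove [wxkvu,yft,tyfc] add [isc,kslcq] -> 9 lines: fwwos psqr lfhiy mqo jni sps isc kslcq ouyes
Hunk 4: at line 3 remove [mqo] add [kjcz] -> 9 lines: fwwos psqr lfhiy kjcz jni sps isc kslcq ouyes
Hunk 5: at line 3 remove [kjcz,jni] add [qquxh,wxp,cnokc] -> 10 lines: fwwos psqr lfhiy qquxh wxp cnokc sps isc kslcq ouyes
Hunk 6: at line 2 remove [lfhiy,qquxh,wxp] add [yxb,gmfai] -> 9 lines: fwwos psqr yxb gmfai cnokc sps isc kslcq ouyes
Final line count: 9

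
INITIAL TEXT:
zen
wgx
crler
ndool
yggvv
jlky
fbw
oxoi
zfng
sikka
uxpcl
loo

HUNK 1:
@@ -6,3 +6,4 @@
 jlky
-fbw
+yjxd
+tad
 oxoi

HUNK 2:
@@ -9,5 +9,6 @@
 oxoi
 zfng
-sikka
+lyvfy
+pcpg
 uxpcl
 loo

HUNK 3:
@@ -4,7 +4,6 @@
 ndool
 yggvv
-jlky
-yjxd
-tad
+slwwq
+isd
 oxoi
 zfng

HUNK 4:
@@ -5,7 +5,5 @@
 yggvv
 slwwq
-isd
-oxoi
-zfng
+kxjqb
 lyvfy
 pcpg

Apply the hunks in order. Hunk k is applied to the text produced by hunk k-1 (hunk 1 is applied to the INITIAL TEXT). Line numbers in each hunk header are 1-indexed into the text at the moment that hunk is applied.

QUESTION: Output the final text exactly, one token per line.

Hunk 1: at line 6 remove [fbw] add [yjxd,tad] -> 13 lines: zen wgx crler ndool yggvv jlky yjxd tad oxoi zfng sikka uxpcl loo
Hunk 2: at line 9 remove [sikka] add [lyvfy,pcpg] -> 14 lines: zen wgx crler ndool yggvv jlky yjxd tad oxoi zfng lyvfy pcpg uxpcl loo
Hunk 3: at line 4 remove [jlky,yjxd,tad] add [slwwq,isd] -> 13 lines: zen wgx crler ndool yggvv slwwq isd oxoi zfng lyvfy pcpg uxpcl loo
Hunk 4: at line 5 remove [isd,oxoi,zfng] add [kxjqb] -> 11 lines: zen wgx crler ndool yggvv slwwq kxjqb lyvfy pcpg uxpcl loo

Answer: zen
wgx
crler
ndool
yggvv
slwwq
kxjqb
lyvfy
pcpg
uxpcl
loo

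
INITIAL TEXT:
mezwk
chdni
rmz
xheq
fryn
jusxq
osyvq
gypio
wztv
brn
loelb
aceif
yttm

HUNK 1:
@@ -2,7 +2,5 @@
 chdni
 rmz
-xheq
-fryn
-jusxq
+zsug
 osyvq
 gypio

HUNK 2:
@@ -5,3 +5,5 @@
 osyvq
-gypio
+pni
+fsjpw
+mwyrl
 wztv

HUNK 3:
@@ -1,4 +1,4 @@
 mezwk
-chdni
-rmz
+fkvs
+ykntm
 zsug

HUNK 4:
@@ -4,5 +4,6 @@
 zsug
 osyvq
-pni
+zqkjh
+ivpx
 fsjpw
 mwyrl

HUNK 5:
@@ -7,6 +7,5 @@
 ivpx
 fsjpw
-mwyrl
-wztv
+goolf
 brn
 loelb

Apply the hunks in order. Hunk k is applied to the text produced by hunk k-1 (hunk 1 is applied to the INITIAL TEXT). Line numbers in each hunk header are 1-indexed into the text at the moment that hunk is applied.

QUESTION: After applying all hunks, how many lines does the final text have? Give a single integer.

Answer: 13

Derivation:
Hunk 1: at line 2 remove [xheq,fryn,jusxq] add [zsug] -> 11 lines: mezwk chdni rmz zsug osyvq gypio wztv brn loelb aceif yttm
Hunk 2: at line 5 remove [gypio] add [pni,fsjpw,mwyrl] -> 13 lines: mezwk chdni rmz zsug osyvq pni fsjpw mwyrl wztv brn loelb aceif yttm
Hunk 3: at line 1 remove [chdni,rmz] add [fkvs,ykntm] -> 13 lines: mezwk fkvs ykntm zsug osyvq pni fsjpw mwyrl wztv brn loelb aceif yttm
Hunk 4: at line 4 remove [pni] add [zqkjh,ivpx] -> 14 lines: mezwk fkvs ykntm zsug osyvq zqkjh ivpx fsjpw mwyrl wztv brn loelb aceif yttm
Hunk 5: at line 7 remove [mwyrl,wztv] add [goolf] -> 13 lines: mezwk fkvs ykntm zsug osyvq zqkjh ivpx fsjpw goolf brn loelb aceif yttm
Final line count: 13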